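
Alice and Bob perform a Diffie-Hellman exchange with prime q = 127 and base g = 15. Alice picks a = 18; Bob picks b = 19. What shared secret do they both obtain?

Alice sends A = g^a mod q = 15^18 mod 127.
15^1 ≡ 15 (mod 127)
15^2 = (15^1)^2 ≡ 15^2 = 225 ≡ 98 (mod 127)
15^4 = (15^2)^2 ≡ 98^2 = 9604 ≡ 79 (mod 127)
15^8 = (15^4)^2 ≡ 79^2 = 6241 ≡ 18 (mod 127)
15^16 = (15^8)^2 ≡ 18^2 = 324 ≡ 70 (mod 127)
15^18 = 15^16 · 15^2 ≡ 70 · 98 ≡ 2 (mod 127).
So A = 2. Bob then computes K = A^b mod q = 2^19 mod 127.
2^1 ≡ 2 (mod 127)
2^2 = (2^1)^2 ≡ 2^2 = 4 ≡ 4 (mod 127)
2^4 = (2^2)^2 ≡ 4^2 = 16 ≡ 16 (mod 127)
2^8 = (2^4)^2 ≡ 16^2 = 256 ≡ 2 (mod 127)
2^16 = (2^8)^2 ≡ 2^2 = 4 ≡ 4 (mod 127)
2^19 = 2^16 · 2^2 · 2^1 ≡ 4 · 4 · 2 ≡ 32 (mod 127).

32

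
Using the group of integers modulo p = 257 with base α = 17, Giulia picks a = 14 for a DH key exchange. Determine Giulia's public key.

8

Public value = 17^14 mod 257.
17^1 ≡ 17 (mod 257)
17^2 = (17^1)^2 ≡ 17^2 = 289 ≡ 32 (mod 257)
17^4 = (17^2)^2 ≡ 32^2 = 1024 ≡ 253 (mod 257)
17^8 = (17^4)^2 ≡ 253^2 = 64009 ≡ 16 (mod 257)
17^14 = 17^8 · 17^4 · 17^2 ≡ 16 · 253 · 32 ≡ 8 (mod 257).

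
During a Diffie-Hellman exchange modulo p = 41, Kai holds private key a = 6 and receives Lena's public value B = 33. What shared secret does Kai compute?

Shared key K = 33^6 mod 41.
33^1 ≡ 33 (mod 41)
33^2 = (33^1)^2 ≡ 33^2 = 1089 ≡ 23 (mod 41)
33^4 = (33^2)^2 ≡ 23^2 = 529 ≡ 37 (mod 41)
33^6 = 33^4 · 33^2 ≡ 37 · 23 ≡ 31 (mod 41).

31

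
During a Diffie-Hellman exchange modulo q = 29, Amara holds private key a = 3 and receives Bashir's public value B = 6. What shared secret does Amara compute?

Shared key K = 6^3 mod 29.
6^1 ≡ 6 (mod 29)
6^2 = (6^1)^2 ≡ 6^2 = 36 ≡ 7 (mod 29)
6^3 = 6^2 · 6^1 ≡ 7 · 6 ≡ 13 (mod 29).

13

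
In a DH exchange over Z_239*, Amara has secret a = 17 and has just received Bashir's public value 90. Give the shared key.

Shared key K = 90^17 mod 239.
90^1 ≡ 90 (mod 239)
90^2 = (90^1)^2 ≡ 90^2 = 8100 ≡ 213 (mod 239)
90^4 = (90^2)^2 ≡ 213^2 = 45369 ≡ 198 (mod 239)
90^8 = (90^4)^2 ≡ 198^2 = 39204 ≡ 8 (mod 239)
90^16 = (90^8)^2 ≡ 8^2 = 64 ≡ 64 (mod 239)
90^17 = 90^16 · 90^1 ≡ 64 · 90 ≡ 24 (mod 239).

24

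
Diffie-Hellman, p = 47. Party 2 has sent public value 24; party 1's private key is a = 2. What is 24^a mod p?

Shared key K = 24^2 mod 47.
24^1 ≡ 24 (mod 47)
24^2 = (24^1)^2 ≡ 24^2 = 576 ≡ 12 (mod 47)

12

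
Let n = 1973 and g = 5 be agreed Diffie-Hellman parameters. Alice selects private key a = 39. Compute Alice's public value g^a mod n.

821

Public value = 5^39 mod 1973.
5^1 ≡ 5 (mod 1973)
5^2 = (5^1)^2 ≡ 5^2 = 25 ≡ 25 (mod 1973)
5^4 = (5^2)^2 ≡ 25^2 = 625 ≡ 625 (mod 1973)
5^8 = (5^4)^2 ≡ 625^2 = 390625 ≡ 1944 (mod 1973)
5^16 = (5^8)^2 ≡ 1944^2 = 3779136 ≡ 841 (mod 1973)
5^32 = (5^16)^2 ≡ 841^2 = 707281 ≡ 947 (mod 1973)
5^39 = 5^32 · 5^4 · 5^2 · 5^1 ≡ 947 · 625 · 25 · 5 ≡ 821 (mod 1973).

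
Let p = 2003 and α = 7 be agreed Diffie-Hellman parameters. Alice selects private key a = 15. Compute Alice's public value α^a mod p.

Public value = 7^15 mod 2003.
7^1 ≡ 7 (mod 2003)
7^2 = (7^1)^2 ≡ 7^2 = 49 ≡ 49 (mod 2003)
7^4 = (7^2)^2 ≡ 49^2 = 2401 ≡ 398 (mod 2003)
7^8 = (7^4)^2 ≡ 398^2 = 158404 ≡ 167 (mod 2003)
7^15 = 7^8 · 7^4 · 7^2 · 7^1 ≡ 167 · 398 · 49 · 7 ≡ 1695 (mod 2003).

1695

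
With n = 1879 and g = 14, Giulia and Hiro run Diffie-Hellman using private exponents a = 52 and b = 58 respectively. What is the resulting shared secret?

1260

Giulia sends A = g^a mod n = 14^52 mod 1879.
14^1 ≡ 14 (mod 1879)
14^2 = (14^1)^2 ≡ 14^2 = 196 ≡ 196 (mod 1879)
14^4 = (14^2)^2 ≡ 196^2 = 38416 ≡ 836 (mod 1879)
14^8 = (14^4)^2 ≡ 836^2 = 698896 ≡ 1787 (mod 1879)
14^16 = (14^8)^2 ≡ 1787^2 = 3193369 ≡ 948 (mod 1879)
14^32 = (14^16)^2 ≡ 948^2 = 898704 ≡ 542 (mod 1879)
14^52 = 14^32 · 14^16 · 14^4 ≡ 542 · 948 · 836 ≡ 1381 (mod 1879).
So A = 1381. Hiro then computes K = A^b mod n = 1381^58 mod 1879.
1381^1 ≡ 1381 (mod 1879)
1381^2 = (1381^1)^2 ≡ 1381^2 = 1907161 ≡ 1855 (mod 1879)
1381^4 = (1381^2)^2 ≡ 1855^2 = 3441025 ≡ 576 (mod 1879)
1381^8 = (1381^4)^2 ≡ 576^2 = 331776 ≡ 1072 (mod 1879)
1381^16 = (1381^8)^2 ≡ 1072^2 = 1149184 ≡ 1115 (mod 1879)
1381^32 = (1381^16)^2 ≡ 1115^2 = 1243225 ≡ 1206 (mod 1879)
1381^58 = 1381^32 · 1381^16 · 1381^8 · 1381^2 ≡ 1206 · 1115 · 1072 · 1855 ≡ 1260 (mod 1879).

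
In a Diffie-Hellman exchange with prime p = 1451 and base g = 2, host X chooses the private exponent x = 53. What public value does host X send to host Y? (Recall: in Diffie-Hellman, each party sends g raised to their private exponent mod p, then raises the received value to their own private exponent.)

Public value = 2^53 mod 1451.
2^1 ≡ 2 (mod 1451)
2^2 = (2^1)^2 ≡ 2^2 = 4 ≡ 4 (mod 1451)
2^4 = (2^2)^2 ≡ 4^2 = 16 ≡ 16 (mod 1451)
2^8 = (2^4)^2 ≡ 16^2 = 256 ≡ 256 (mod 1451)
2^16 = (2^8)^2 ≡ 256^2 = 65536 ≡ 241 (mod 1451)
2^32 = (2^16)^2 ≡ 241^2 = 58081 ≡ 41 (mod 1451)
2^53 = 2^32 · 2^16 · 2^4 · 2^1 ≡ 41 · 241 · 16 · 2 ≡ 1325 (mod 1451).

1325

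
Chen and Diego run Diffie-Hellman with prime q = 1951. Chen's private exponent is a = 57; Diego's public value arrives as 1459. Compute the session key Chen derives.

930

Shared key K = 1459^57 mod 1951.
1459^1 ≡ 1459 (mod 1951)
1459^2 = (1459^1)^2 ≡ 1459^2 = 2128681 ≡ 140 (mod 1951)
1459^4 = (1459^2)^2 ≡ 140^2 = 19600 ≡ 90 (mod 1951)
1459^8 = (1459^4)^2 ≡ 90^2 = 8100 ≡ 296 (mod 1951)
1459^16 = (1459^8)^2 ≡ 296^2 = 87616 ≡ 1772 (mod 1951)
1459^32 = (1459^16)^2 ≡ 1772^2 = 3139984 ≡ 825 (mod 1951)
1459^57 = 1459^32 · 1459^16 · 1459^8 · 1459^1 ≡ 825 · 1772 · 296 · 1459 ≡ 930 (mod 1951).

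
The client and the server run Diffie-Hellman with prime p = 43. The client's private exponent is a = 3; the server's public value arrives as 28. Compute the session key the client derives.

22

Shared key K = 28^3 mod 43.
28^1 ≡ 28 (mod 43)
28^2 = (28^1)^2 ≡ 28^2 = 784 ≡ 10 (mod 43)
28^3 = 28^2 · 28^1 ≡ 10 · 28 ≡ 22 (mod 43).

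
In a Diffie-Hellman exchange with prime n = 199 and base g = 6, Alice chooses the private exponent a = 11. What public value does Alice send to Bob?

Public value = 6^11 (mod 199).
6^1 ≡ 6 (mod 199)
6^2 = (6^1)^2 ≡ 6^2 = 36 ≡ 36 (mod 199)
6^4 = (6^2)^2 ≡ 36^2 = 1296 ≡ 102 (mod 199)
6^8 = (6^4)^2 ≡ 102^2 = 10404 ≡ 56 (mod 199)
6^11 = 6^8 · 6^2 · 6^1 ≡ 56 · 36 · 6 ≡ 156 (mod 199).

156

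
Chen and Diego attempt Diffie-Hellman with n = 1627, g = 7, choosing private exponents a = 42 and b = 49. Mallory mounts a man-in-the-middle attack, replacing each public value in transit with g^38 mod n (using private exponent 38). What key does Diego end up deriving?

884

Diego receives Mallory's public value M = 7^38 mod 1627 instead of the honest one.
7^1 ≡ 7 (mod 1627)
7^2 = (7^1)^2 ≡ 7^2 = 49 ≡ 49 (mod 1627)
7^4 = (7^2)^2 ≡ 49^2 = 2401 ≡ 774 (mod 1627)
7^8 = (7^4)^2 ≡ 774^2 = 599076 ≡ 340 (mod 1627)
7^16 = (7^8)^2 ≡ 340^2 = 115600 ≡ 83 (mod 1627)
7^32 = (7^16)^2 ≡ 83^2 = 6889 ≡ 381 (mod 1627)
7^38 = 7^32 · 7^4 · 7^2 ≡ 381 · 774 · 49 ≡ 419 (mod 1627).
So M = 419. Diego computes K = M^49 mod 1627.
419^1 ≡ 419 (mod 1627)
419^2 = (419^1)^2 ≡ 419^2 = 175561 ≡ 1472 (mod 1627)
419^4 = (419^2)^2 ≡ 1472^2 = 2166784 ≡ 1247 (mod 1627)
419^8 = (419^4)^2 ≡ 1247^2 = 1555009 ≡ 1224 (mod 1627)
419^16 = (419^8)^2 ≡ 1224^2 = 1498176 ≡ 1336 (mod 1627)
419^32 = (419^16)^2 ≡ 1336^2 = 1784896 ≡ 77 (mod 1627)
419^49 = 419^32 · 419^16 · 419^1 ≡ 77 · 1336 · 419 ≡ 884 (mod 1627).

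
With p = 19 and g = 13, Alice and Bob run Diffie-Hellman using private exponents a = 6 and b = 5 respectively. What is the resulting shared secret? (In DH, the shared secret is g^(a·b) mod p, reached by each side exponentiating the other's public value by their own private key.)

7

Alice sends A = g^a mod p = 13^6 mod 19.
13^1 ≡ 13 (mod 19)
13^2 = (13^1)^2 ≡ 13^2 = 169 ≡ 17 (mod 19)
13^4 = (13^2)^2 ≡ 17^2 = 289 ≡ 4 (mod 19)
13^6 = 13^4 · 13^2 ≡ 4 · 17 ≡ 11 (mod 19).
So A = 11. Bob then computes K = A^b mod p = 11^5 mod 19.
11^1 ≡ 11 (mod 19)
11^2 = (11^1)^2 ≡ 11^2 = 121 ≡ 7 (mod 19)
11^4 = (11^2)^2 ≡ 7^2 = 49 ≡ 11 (mod 19)
11^5 = 11^4 · 11^1 ≡ 11 · 11 ≡ 7 (mod 19).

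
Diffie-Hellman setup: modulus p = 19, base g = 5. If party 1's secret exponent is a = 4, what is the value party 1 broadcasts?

17

Public value = 5^4 (mod 19).
5^1 ≡ 5 (mod 19)
5^2 = (5^1)^2 ≡ 5^2 = 25 ≡ 6 (mod 19)
5^4 = (5^2)^2 ≡ 6^2 = 36 ≡ 17 (mod 19)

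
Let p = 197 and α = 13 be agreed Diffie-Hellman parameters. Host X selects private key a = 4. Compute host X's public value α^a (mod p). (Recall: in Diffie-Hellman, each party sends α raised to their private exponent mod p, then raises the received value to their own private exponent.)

193

Public value = 13^4 (mod 197).
13^1 ≡ 13 (mod 197)
13^2 = (13^1)^2 ≡ 13^2 = 169 ≡ 169 (mod 197)
13^4 = (13^2)^2 ≡ 169^2 = 28561 ≡ 193 (mod 197)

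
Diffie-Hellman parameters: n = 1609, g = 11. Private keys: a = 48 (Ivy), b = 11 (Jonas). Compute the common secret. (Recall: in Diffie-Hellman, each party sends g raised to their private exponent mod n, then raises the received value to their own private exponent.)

110

Jonas sends B = g^b mod n = 11^11 mod 1609.
11^1 ≡ 11 (mod 1609)
11^2 = (11^1)^2 ≡ 11^2 = 121 ≡ 121 (mod 1609)
11^4 = (11^2)^2 ≡ 121^2 = 14641 ≡ 160 (mod 1609)
11^8 = (11^4)^2 ≡ 160^2 = 25600 ≡ 1465 (mod 1609)
11^11 = 11^8 · 11^2 · 11^1 ≡ 1465 · 121 · 11 ≡ 1416 (mod 1609).
So B = 1416. Ivy then computes K = B^a mod n = 1416^48 mod 1609.
1416^1 ≡ 1416 (mod 1609)
1416^2 = (1416^1)^2 ≡ 1416^2 = 2005056 ≡ 242 (mod 1609)
1416^4 = (1416^2)^2 ≡ 242^2 = 58564 ≡ 640 (mod 1609)
1416^8 = (1416^4)^2 ≡ 640^2 = 409600 ≡ 914 (mod 1609)
1416^16 = (1416^8)^2 ≡ 914^2 = 835396 ≡ 325 (mod 1609)
1416^32 = (1416^16)^2 ≡ 325^2 = 105625 ≡ 1040 (mod 1609)
1416^48 = 1416^32 · 1416^16 ≡ 1040 · 325 ≡ 110 (mod 1609).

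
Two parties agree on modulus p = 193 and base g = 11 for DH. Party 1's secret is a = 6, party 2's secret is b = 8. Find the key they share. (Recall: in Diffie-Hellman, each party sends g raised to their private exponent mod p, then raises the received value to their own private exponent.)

81

Party 1 sends A = g^a mod p = 11^6 mod 193.
11^1 ≡ 11 (mod 193)
11^2 = (11^1)^2 ≡ 11^2 = 121 ≡ 121 (mod 193)
11^4 = (11^2)^2 ≡ 121^2 = 14641 ≡ 166 (mod 193)
11^6 = 11^4 · 11^2 ≡ 166 · 121 ≡ 14 (mod 193).
So A = 14. Party 2 then computes K = A^b mod p = 14^8 mod 193.
14^1 ≡ 14 (mod 193)
14^2 = (14^1)^2 ≡ 14^2 = 196 ≡ 3 (mod 193)
14^4 = (14^2)^2 ≡ 3^2 = 9 ≡ 9 (mod 193)
14^8 = (14^4)^2 ≡ 9^2 = 81 ≡ 81 (mod 193)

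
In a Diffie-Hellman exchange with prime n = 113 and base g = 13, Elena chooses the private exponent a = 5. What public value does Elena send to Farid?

Public value = 13^5 mod 113.
13^1 ≡ 13 (mod 113)
13^2 = (13^1)^2 ≡ 13^2 = 169 ≡ 56 (mod 113)
13^4 = (13^2)^2 ≡ 56^2 = 3136 ≡ 85 (mod 113)
13^5 = 13^4 · 13^1 ≡ 85 · 13 ≡ 88 (mod 113).

88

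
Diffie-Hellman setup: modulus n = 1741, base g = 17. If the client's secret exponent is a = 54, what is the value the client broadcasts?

814

Public value = 17^54 mod 1741.
17^1 ≡ 17 (mod 1741)
17^2 = (17^1)^2 ≡ 17^2 = 289 ≡ 289 (mod 1741)
17^4 = (17^2)^2 ≡ 289^2 = 83521 ≡ 1694 (mod 1741)
17^8 = (17^4)^2 ≡ 1694^2 = 2869636 ≡ 468 (mod 1741)
17^16 = (17^8)^2 ≡ 468^2 = 219024 ≡ 1399 (mod 1741)
17^32 = (17^16)^2 ≡ 1399^2 = 1957201 ≡ 317 (mod 1741)
17^54 = 17^32 · 17^16 · 17^4 · 17^2 ≡ 317 · 1399 · 1694 · 289 ≡ 814 (mod 1741).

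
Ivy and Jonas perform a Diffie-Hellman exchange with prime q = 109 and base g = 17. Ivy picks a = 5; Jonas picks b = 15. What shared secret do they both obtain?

Jonas sends B = g^b mod q = 17^15 mod 109.
17^1 ≡ 17 (mod 109)
17^2 = (17^1)^2 ≡ 17^2 = 289 ≡ 71 (mod 109)
17^4 = (17^2)^2 ≡ 71^2 = 5041 ≡ 27 (mod 109)
17^8 = (17^4)^2 ≡ 27^2 = 729 ≡ 75 (mod 109)
17^15 = 17^8 · 17^4 · 17^2 · 17^1 ≡ 75 · 27 · 71 · 17 ≡ 68 (mod 109).
So B = 68. Ivy then computes K = B^a mod q = 68^5 mod 109.
68^1 ≡ 68 (mod 109)
68^2 = (68^1)^2 ≡ 68^2 = 4624 ≡ 46 (mod 109)
68^4 = (68^2)^2 ≡ 46^2 = 2116 ≡ 45 (mod 109)
68^5 = 68^4 · 68^1 ≡ 45 · 68 ≡ 8 (mod 109).

8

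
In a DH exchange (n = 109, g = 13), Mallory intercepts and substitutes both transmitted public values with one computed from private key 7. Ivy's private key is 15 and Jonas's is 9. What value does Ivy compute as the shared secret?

Ivy receives Mallory's public value M = 13^7 mod 109 instead of the honest one.
13^1 ≡ 13 (mod 109)
13^2 = (13^1)^2 ≡ 13^2 = 169 ≡ 60 (mod 109)
13^4 = (13^2)^2 ≡ 60^2 = 3600 ≡ 3 (mod 109)
13^7 = 13^4 · 13^2 · 13^1 ≡ 3 · 60 · 13 ≡ 51 (mod 109).
So M = 51. Ivy computes K = M^15 mod 109.
51^1 ≡ 51 (mod 109)
51^2 = (51^1)^2 ≡ 51^2 = 2601 ≡ 94 (mod 109)
51^4 = (51^2)^2 ≡ 94^2 = 8836 ≡ 7 (mod 109)
51^8 = (51^4)^2 ≡ 7^2 = 49 ≡ 49 (mod 109)
51^15 = 51^8 · 51^4 · 51^2 · 51^1 ≡ 49 · 7 · 94 · 51 ≡ 77 (mod 109).

77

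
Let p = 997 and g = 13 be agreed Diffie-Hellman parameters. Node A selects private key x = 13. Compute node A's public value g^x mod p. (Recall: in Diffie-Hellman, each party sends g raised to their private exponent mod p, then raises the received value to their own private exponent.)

Public value = 13^13 mod 997.
13^1 ≡ 13 (mod 997)
13^2 = (13^1)^2 ≡ 13^2 = 169 ≡ 169 (mod 997)
13^4 = (13^2)^2 ≡ 169^2 = 28561 ≡ 645 (mod 997)
13^8 = (13^4)^2 ≡ 645^2 = 416025 ≡ 276 (mod 997)
13^13 = 13^8 · 13^4 · 13^1 ≡ 276 · 645 · 13 ≡ 223 (mod 997).

223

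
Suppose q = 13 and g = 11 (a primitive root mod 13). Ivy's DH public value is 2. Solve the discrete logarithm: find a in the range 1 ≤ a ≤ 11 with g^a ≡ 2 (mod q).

Try successive powers of 11 modulo 13:
11^1 ≡ 11
11^2 ≡ 4
11^3 ≡ 5
11^4 ≡ 3
11^5 ≡ 7
11^6 ≡ 12
11^7 ≡ 2
Found: a = 7.

7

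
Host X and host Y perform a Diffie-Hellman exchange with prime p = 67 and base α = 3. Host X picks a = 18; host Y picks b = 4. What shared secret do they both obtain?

Host X sends A = α^a mod p = 3^18 mod 67.
3^1 ≡ 3 (mod 67)
3^2 = (3^1)^2 ≡ 3^2 = 9 ≡ 9 (mod 67)
3^4 = (3^2)^2 ≡ 9^2 = 81 ≡ 14 (mod 67)
3^8 = (3^4)^2 ≡ 14^2 = 196 ≡ 62 (mod 67)
3^16 = (3^8)^2 ≡ 62^2 = 3844 ≡ 25 (mod 67)
3^18 = 3^16 · 3^2 ≡ 25 · 9 ≡ 24 (mod 67).
So A = 24. Host Y then computes K = A^b mod p = 24^4 mod 67.
24^1 ≡ 24 (mod 67)
24^2 = (24^1)^2 ≡ 24^2 = 576 ≡ 40 (mod 67)
24^4 = (24^2)^2 ≡ 40^2 = 1600 ≡ 59 (mod 67)

59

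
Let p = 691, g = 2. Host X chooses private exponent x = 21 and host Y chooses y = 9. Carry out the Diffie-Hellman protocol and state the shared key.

566

Host X sends A = g^x mod p = 2^21 mod 691.
2^1 ≡ 2 (mod 691)
2^2 = (2^1)^2 ≡ 2^2 = 4 ≡ 4 (mod 691)
2^4 = (2^2)^2 ≡ 4^2 = 16 ≡ 16 (mod 691)
2^8 = (2^4)^2 ≡ 16^2 = 256 ≡ 256 (mod 691)
2^16 = (2^8)^2 ≡ 256^2 = 65536 ≡ 582 (mod 691)
2^21 = 2^16 · 2^4 · 2^1 ≡ 582 · 16 · 2 ≡ 658 (mod 691).
So A = 658. Host Y then computes K = A^y mod p = 658^9 mod 691.
658^1 ≡ 658 (mod 691)
658^2 = (658^1)^2 ≡ 658^2 = 432964 ≡ 398 (mod 691)
658^4 = (658^2)^2 ≡ 398^2 = 158404 ≡ 165 (mod 691)
658^8 = (658^4)^2 ≡ 165^2 = 27225 ≡ 276 (mod 691)
658^9 = 658^8 · 658^1 ≡ 276 · 658 ≡ 566 (mod 691).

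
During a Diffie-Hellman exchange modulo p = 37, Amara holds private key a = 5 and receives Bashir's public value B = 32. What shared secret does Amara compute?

20

Shared key K = 32^5 mod 37.
32^1 ≡ 32 (mod 37)
32^2 = (32^1)^2 ≡ 32^2 = 1024 ≡ 25 (mod 37)
32^4 = (32^2)^2 ≡ 25^2 = 625 ≡ 33 (mod 37)
32^5 = 32^4 · 32^1 ≡ 33 · 32 ≡ 20 (mod 37).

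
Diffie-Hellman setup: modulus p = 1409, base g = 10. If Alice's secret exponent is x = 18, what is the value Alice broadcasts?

1309

Public value = 10^18 mod 1409.
10^1 ≡ 10 (mod 1409)
10^2 = (10^1)^2 ≡ 10^2 = 100 ≡ 100 (mod 1409)
10^4 = (10^2)^2 ≡ 100^2 = 10000 ≡ 137 (mod 1409)
10^8 = (10^4)^2 ≡ 137^2 = 18769 ≡ 452 (mod 1409)
10^16 = (10^8)^2 ≡ 452^2 = 204304 ≡ 1408 (mod 1409)
10^18 = 10^16 · 10^2 ≡ 1408 · 100 ≡ 1309 (mod 1409).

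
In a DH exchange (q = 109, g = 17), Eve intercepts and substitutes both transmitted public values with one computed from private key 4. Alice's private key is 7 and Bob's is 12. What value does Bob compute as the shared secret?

63

Bob receives Eve's public value M = 17^4 mod 109 instead of the honest one.
17^1 ≡ 17 (mod 109)
17^2 = (17^1)^2 ≡ 17^2 = 289 ≡ 71 (mod 109)
17^4 = (17^2)^2 ≡ 71^2 = 5041 ≡ 27 (mod 109)
So M = 27. Bob computes K = M^12 mod 109.
27^1 ≡ 27 (mod 109)
27^2 = (27^1)^2 ≡ 27^2 = 729 ≡ 75 (mod 109)
27^4 = (27^2)^2 ≡ 75^2 = 5625 ≡ 66 (mod 109)
27^8 = (27^4)^2 ≡ 66^2 = 4356 ≡ 105 (mod 109)
27^12 = 27^8 · 27^4 ≡ 105 · 66 ≡ 63 (mod 109).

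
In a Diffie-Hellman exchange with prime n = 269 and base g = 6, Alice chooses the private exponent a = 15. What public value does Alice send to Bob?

Public value = 6^15 mod 269.
6^1 ≡ 6 (mod 269)
6^2 = (6^1)^2 ≡ 6^2 = 36 ≡ 36 (mod 269)
6^4 = (6^2)^2 ≡ 36^2 = 1296 ≡ 220 (mod 269)
6^8 = (6^4)^2 ≡ 220^2 = 48400 ≡ 249 (mod 269)
6^15 = 6^8 · 6^4 · 6^2 · 6^1 ≡ 249 · 220 · 36 · 6 ≡ 246 (mod 269).

246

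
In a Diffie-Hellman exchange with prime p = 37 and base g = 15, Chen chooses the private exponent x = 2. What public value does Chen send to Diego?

Public value = 15^2 mod 37.
15^1 ≡ 15 (mod 37)
15^2 = (15^1)^2 ≡ 15^2 = 225 ≡ 3 (mod 37)

3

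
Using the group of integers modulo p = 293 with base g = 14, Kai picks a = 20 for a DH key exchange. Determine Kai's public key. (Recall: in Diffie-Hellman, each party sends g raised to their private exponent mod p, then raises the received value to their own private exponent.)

262

Public value = 14^20 (mod 293).
14^1 ≡ 14 (mod 293)
14^2 = (14^1)^2 ≡ 14^2 = 196 ≡ 196 (mod 293)
14^4 = (14^2)^2 ≡ 196^2 = 38416 ≡ 33 (mod 293)
14^8 = (14^4)^2 ≡ 33^2 = 1089 ≡ 210 (mod 293)
14^16 = (14^8)^2 ≡ 210^2 = 44100 ≡ 150 (mod 293)
14^20 = 14^16 · 14^4 ≡ 150 · 33 ≡ 262 (mod 293).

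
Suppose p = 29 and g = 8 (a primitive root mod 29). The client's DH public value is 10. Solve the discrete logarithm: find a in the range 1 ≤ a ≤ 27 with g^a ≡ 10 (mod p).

17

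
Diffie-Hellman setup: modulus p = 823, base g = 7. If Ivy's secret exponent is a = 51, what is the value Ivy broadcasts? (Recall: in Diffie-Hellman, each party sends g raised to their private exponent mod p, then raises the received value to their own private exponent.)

Public value = 7^51 mod 823.
7^1 ≡ 7 (mod 823)
7^2 = (7^1)^2 ≡ 7^2 = 49 ≡ 49 (mod 823)
7^4 = (7^2)^2 ≡ 49^2 = 2401 ≡ 755 (mod 823)
7^8 = (7^4)^2 ≡ 755^2 = 570025 ≡ 509 (mod 823)
7^16 = (7^8)^2 ≡ 509^2 = 259081 ≡ 659 (mod 823)
7^32 = (7^16)^2 ≡ 659^2 = 434281 ≡ 560 (mod 823)
7^51 = 7^32 · 7^16 · 7^2 · 7^1 ≡ 560 · 659 · 49 · 7 ≡ 28 (mod 823).

28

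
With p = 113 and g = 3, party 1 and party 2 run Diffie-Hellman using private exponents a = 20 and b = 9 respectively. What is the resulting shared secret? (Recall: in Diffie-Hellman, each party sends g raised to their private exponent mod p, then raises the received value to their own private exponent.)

Party 1 sends A = g^a mod p = 3^20 mod 113.
3^1 ≡ 3 (mod 113)
3^2 = (3^1)^2 ≡ 3^2 = 9 ≡ 9 (mod 113)
3^4 = (3^2)^2 ≡ 9^2 = 81 ≡ 81 (mod 113)
3^8 = (3^4)^2 ≡ 81^2 = 6561 ≡ 7 (mod 113)
3^16 = (3^8)^2 ≡ 7^2 = 49 ≡ 49 (mod 113)
3^20 = 3^16 · 3^4 ≡ 49 · 81 ≡ 14 (mod 113).
So A = 14. Party 2 then computes K = A^b mod p = 14^9 mod 113.
14^1 ≡ 14 (mod 113)
14^2 = (14^1)^2 ≡ 14^2 = 196 ≡ 83 (mod 113)
14^4 = (14^2)^2 ≡ 83^2 = 6889 ≡ 109 (mod 113)
14^8 = (14^4)^2 ≡ 109^2 = 11881 ≡ 16 (mod 113)
14^9 = 14^8 · 14^1 ≡ 16 · 14 ≡ 111 (mod 113).

111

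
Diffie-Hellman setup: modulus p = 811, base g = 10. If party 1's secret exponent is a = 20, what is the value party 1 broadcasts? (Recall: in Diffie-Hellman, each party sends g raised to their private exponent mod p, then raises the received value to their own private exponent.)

Public value = 10^20 mod 811.
10^1 ≡ 10 (mod 811)
10^2 = (10^1)^2 ≡ 10^2 = 100 ≡ 100 (mod 811)
10^4 = (10^2)^2 ≡ 100^2 = 10000 ≡ 268 (mod 811)
10^8 = (10^4)^2 ≡ 268^2 = 71824 ≡ 456 (mod 811)
10^16 = (10^8)^2 ≡ 456^2 = 207936 ≡ 320 (mod 811)
10^20 = 10^16 · 10^4 ≡ 320 · 268 ≡ 605 (mod 811).

605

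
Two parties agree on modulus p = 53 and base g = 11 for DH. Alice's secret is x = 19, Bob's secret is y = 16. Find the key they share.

16

Bob sends B = g^y mod p = 11^16 mod 53.
11^1 ≡ 11 (mod 53)
11^2 = (11^1)^2 ≡ 11^2 = 121 ≡ 15 (mod 53)
11^4 = (11^2)^2 ≡ 15^2 = 225 ≡ 13 (mod 53)
11^8 = (11^4)^2 ≡ 13^2 = 169 ≡ 10 (mod 53)
11^16 = (11^8)^2 ≡ 10^2 = 100 ≡ 47 (mod 53)
So B = 47. Alice then computes K = B^x mod p = 47^19 mod 53.
47^1 ≡ 47 (mod 53)
47^2 = (47^1)^2 ≡ 47^2 = 2209 ≡ 36 (mod 53)
47^4 = (47^2)^2 ≡ 36^2 = 1296 ≡ 24 (mod 53)
47^8 = (47^4)^2 ≡ 24^2 = 576 ≡ 46 (mod 53)
47^16 = (47^8)^2 ≡ 46^2 = 2116 ≡ 49 (mod 53)
47^19 = 47^16 · 47^2 · 47^1 ≡ 49 · 36 · 47 ≡ 16 (mod 53).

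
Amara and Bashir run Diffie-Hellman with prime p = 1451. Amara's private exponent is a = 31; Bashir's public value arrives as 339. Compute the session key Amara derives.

677

Shared key K = 339^31 mod 1451.
339^1 ≡ 339 (mod 1451)
339^2 = (339^1)^2 ≡ 339^2 = 114921 ≡ 292 (mod 1451)
339^4 = (339^2)^2 ≡ 292^2 = 85264 ≡ 1106 (mod 1451)
339^8 = (339^4)^2 ≡ 1106^2 = 1223236 ≡ 43 (mod 1451)
339^16 = (339^8)^2 ≡ 43^2 = 1849 ≡ 398 (mod 1451)
339^31 = 339^16 · 339^8 · 339^4 · 339^2 · 339^1 ≡ 398 · 43 · 1106 · 292 · 339 ≡ 677 (mod 1451).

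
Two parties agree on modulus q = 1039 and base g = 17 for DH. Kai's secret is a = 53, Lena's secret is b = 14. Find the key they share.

376

Kai sends A = g^a mod q = 17^53 mod 1039.
17^1 ≡ 17 (mod 1039)
17^2 = (17^1)^2 ≡ 17^2 = 289 ≡ 289 (mod 1039)
17^4 = (17^2)^2 ≡ 289^2 = 83521 ≡ 401 (mod 1039)
17^8 = (17^4)^2 ≡ 401^2 = 160801 ≡ 795 (mod 1039)
17^16 = (17^8)^2 ≡ 795^2 = 632025 ≡ 313 (mod 1039)
17^32 = (17^16)^2 ≡ 313^2 = 97969 ≡ 303 (mod 1039)
17^53 = 17^32 · 17^16 · 17^4 · 17^1 ≡ 303 · 313 · 401 · 17 ≡ 752 (mod 1039).
So A = 752. Lena then computes K = A^b mod q = 752^14 mod 1039.
752^1 ≡ 752 (mod 1039)
752^2 = (752^1)^2 ≡ 752^2 = 565504 ≡ 288 (mod 1039)
752^4 = (752^2)^2 ≡ 288^2 = 82944 ≡ 863 (mod 1039)
752^8 = (752^4)^2 ≡ 863^2 = 744769 ≡ 845 (mod 1039)
752^14 = 752^8 · 752^4 · 752^2 ≡ 845 · 863 · 288 ≡ 376 (mod 1039).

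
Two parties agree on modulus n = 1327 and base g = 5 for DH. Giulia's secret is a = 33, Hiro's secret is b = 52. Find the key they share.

Giulia sends A = g^a mod n = 5^33 mod 1327.
5^1 ≡ 5 (mod 1327)
5^2 = (5^1)^2 ≡ 5^2 = 25 ≡ 25 (mod 1327)
5^4 = (5^2)^2 ≡ 25^2 = 625 ≡ 625 (mod 1327)
5^8 = (5^4)^2 ≡ 625^2 = 390625 ≡ 487 (mod 1327)
5^16 = (5^8)^2 ≡ 487^2 = 237169 ≡ 963 (mod 1327)
5^32 = (5^16)^2 ≡ 963^2 = 927369 ≡ 1123 (mod 1327)
5^33 = 5^32 · 5^1 ≡ 1123 · 5 ≡ 307 (mod 1327).
So A = 307. Hiro then computes K = A^b mod n = 307^52 mod 1327.
307^1 ≡ 307 (mod 1327)
307^2 = (307^1)^2 ≡ 307^2 = 94249 ≡ 32 (mod 1327)
307^4 = (307^2)^2 ≡ 32^2 = 1024 ≡ 1024 (mod 1327)
307^8 = (307^4)^2 ≡ 1024^2 = 1048576 ≡ 246 (mod 1327)
307^16 = (307^8)^2 ≡ 246^2 = 60516 ≡ 801 (mod 1327)
307^32 = (307^16)^2 ≡ 801^2 = 641601 ≡ 660 (mod 1327)
307^52 = 307^32 · 307^16 · 307^4 ≡ 660 · 801 · 1024 ≡ 844 (mod 1327).

844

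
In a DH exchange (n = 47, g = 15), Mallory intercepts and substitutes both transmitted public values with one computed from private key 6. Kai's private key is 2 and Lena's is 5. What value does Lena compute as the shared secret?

Lena receives Mallory's public value M = 15^6 mod 47 instead of the honest one.
15^1 ≡ 15 (mod 47)
15^2 = (15^1)^2 ≡ 15^2 = 225 ≡ 37 (mod 47)
15^4 = (15^2)^2 ≡ 37^2 = 1369 ≡ 6 (mod 47)
15^6 = 15^4 · 15^2 ≡ 6 · 37 ≡ 34 (mod 47).
So M = 34. Lena computes K = M^5 mod 47.
34^1 ≡ 34 (mod 47)
34^2 = (34^1)^2 ≡ 34^2 = 1156 ≡ 28 (mod 47)
34^4 = (34^2)^2 ≡ 28^2 = 784 ≡ 32 (mod 47)
34^5 = 34^4 · 34^1 ≡ 32 · 34 ≡ 7 (mod 47).

7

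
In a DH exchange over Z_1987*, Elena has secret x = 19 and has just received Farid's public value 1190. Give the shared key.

279

Shared key K = 1190^19 mod 1987.
1190^1 ≡ 1190 (mod 1987)
1190^2 = (1190^1)^2 ≡ 1190^2 = 1416100 ≡ 1356 (mod 1987)
1190^4 = (1190^2)^2 ≡ 1356^2 = 1838736 ≡ 761 (mod 1987)
1190^8 = (1190^4)^2 ≡ 761^2 = 579121 ≡ 904 (mod 1987)
1190^16 = (1190^8)^2 ≡ 904^2 = 817216 ≡ 559 (mod 1987)
1190^19 = 1190^16 · 1190^2 · 1190^1 ≡ 559 · 1356 · 1190 ≡ 279 (mod 1987).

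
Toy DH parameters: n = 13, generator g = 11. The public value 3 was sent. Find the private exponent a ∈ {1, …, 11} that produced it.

4

Try successive powers of 11 modulo 13:
11^1 ≡ 11
11^2 ≡ 4
11^3 ≡ 5
11^4 ≡ 3
Found: a = 4.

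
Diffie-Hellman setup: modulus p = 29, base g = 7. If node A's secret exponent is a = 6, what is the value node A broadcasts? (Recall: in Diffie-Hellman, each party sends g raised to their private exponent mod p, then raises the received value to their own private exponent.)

25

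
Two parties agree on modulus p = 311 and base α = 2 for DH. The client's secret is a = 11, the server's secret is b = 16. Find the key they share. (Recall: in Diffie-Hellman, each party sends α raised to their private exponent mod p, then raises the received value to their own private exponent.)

The server sends B = α^b mod p = 2^16 mod 311.
2^1 ≡ 2 (mod 311)
2^2 = (2^1)^2 ≡ 2^2 = 4 ≡ 4 (mod 311)
2^4 = (2^2)^2 ≡ 4^2 = 16 ≡ 16 (mod 311)
2^8 = (2^4)^2 ≡ 16^2 = 256 ≡ 256 (mod 311)
2^16 = (2^8)^2 ≡ 256^2 = 65536 ≡ 226 (mod 311)
So B = 226. The client then computes K = B^a mod p = 226^11 mod 311.
226^1 ≡ 226 (mod 311)
226^2 = (226^1)^2 ≡ 226^2 = 51076 ≡ 72 (mod 311)
226^4 = (226^2)^2 ≡ 72^2 = 5184 ≡ 208 (mod 311)
226^8 = (226^4)^2 ≡ 208^2 = 43264 ≡ 35 (mod 311)
226^11 = 226^8 · 226^2 · 226^1 ≡ 35 · 72 · 226 ≡ 79 (mod 311).

79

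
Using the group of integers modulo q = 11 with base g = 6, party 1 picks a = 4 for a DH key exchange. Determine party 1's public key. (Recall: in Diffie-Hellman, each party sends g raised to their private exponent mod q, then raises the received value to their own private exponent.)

Public value = 6^4 (mod 11).
6^1 ≡ 6 (mod 11)
6^2 = (6^1)^2 ≡ 6^2 = 36 ≡ 3 (mod 11)
6^4 = (6^2)^2 ≡ 3^2 = 9 ≡ 9 (mod 11)

9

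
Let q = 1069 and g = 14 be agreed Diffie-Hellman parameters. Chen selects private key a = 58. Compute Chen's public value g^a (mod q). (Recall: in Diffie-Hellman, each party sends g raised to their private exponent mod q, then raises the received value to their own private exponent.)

25

Public value = 14^58 (mod 1069).
14^1 ≡ 14 (mod 1069)
14^2 = (14^1)^2 ≡ 14^2 = 196 ≡ 196 (mod 1069)
14^4 = (14^2)^2 ≡ 196^2 = 38416 ≡ 1001 (mod 1069)
14^8 = (14^4)^2 ≡ 1001^2 = 1002001 ≡ 348 (mod 1069)
14^16 = (14^8)^2 ≡ 348^2 = 121104 ≡ 307 (mod 1069)
14^32 = (14^16)^2 ≡ 307^2 = 94249 ≡ 177 (mod 1069)
14^58 = 14^32 · 14^16 · 14^8 · 14^2 ≡ 177 · 307 · 348 · 196 ≡ 25 (mod 1069).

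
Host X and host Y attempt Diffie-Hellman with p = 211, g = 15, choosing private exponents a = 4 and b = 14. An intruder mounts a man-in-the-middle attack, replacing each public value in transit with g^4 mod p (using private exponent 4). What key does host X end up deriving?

196

Host X receives an intruder's public value M = 15^4 mod 211 instead of the honest one.
15^1 ≡ 15 (mod 211)
15^2 = (15^1)^2 ≡ 15^2 = 225 ≡ 14 (mod 211)
15^4 = (15^2)^2 ≡ 14^2 = 196 ≡ 196 (mod 211)
So M = 196. Host X computes K = M^4 mod 211.
196^1 ≡ 196 (mod 211)
196^2 = (196^1)^2 ≡ 196^2 = 38416 ≡ 14 (mod 211)
196^4 = (196^2)^2 ≡ 14^2 = 196 ≡ 196 (mod 211)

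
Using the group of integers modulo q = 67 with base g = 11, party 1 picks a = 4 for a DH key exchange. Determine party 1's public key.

35

Public value = 11^4 mod 67.
11^1 ≡ 11 (mod 67)
11^2 = (11^1)^2 ≡ 11^2 = 121 ≡ 54 (mod 67)
11^4 = (11^2)^2 ≡ 54^2 = 2916 ≡ 35 (mod 67)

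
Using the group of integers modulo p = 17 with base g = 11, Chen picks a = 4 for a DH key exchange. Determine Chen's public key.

Public value = 11^{4} \pmod{17}.
11^1 ≡ 11 (mod 17)
11^2 = (11^1)^2 ≡ 11^2 = 121 ≡ 2 (mod 17)
11^4 = (11^2)^2 ≡ 2^2 = 4 ≡ 4 (mod 17)

4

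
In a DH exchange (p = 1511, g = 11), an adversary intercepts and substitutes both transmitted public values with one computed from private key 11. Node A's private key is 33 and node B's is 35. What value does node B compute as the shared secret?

522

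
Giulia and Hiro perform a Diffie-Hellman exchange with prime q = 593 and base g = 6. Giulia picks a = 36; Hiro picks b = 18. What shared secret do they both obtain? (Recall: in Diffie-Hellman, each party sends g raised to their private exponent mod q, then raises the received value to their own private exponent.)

Hiro sends B = g^b mod q = 6^18 mod 593.
6^1 ≡ 6 (mod 593)
6^2 = (6^1)^2 ≡ 6^2 = 36 ≡ 36 (mod 593)
6^4 = (6^2)^2 ≡ 36^2 = 1296 ≡ 110 (mod 593)
6^8 = (6^4)^2 ≡ 110^2 = 12100 ≡ 240 (mod 593)
6^16 = (6^8)^2 ≡ 240^2 = 57600 ≡ 79 (mod 593)
6^18 = 6^16 · 6^2 ≡ 79 · 36 ≡ 472 (mod 593).
So B = 472. Giulia then computes K = B^a mod q = 472^36 mod 593.
472^1 ≡ 472 (mod 593)
472^2 = (472^1)^2 ≡ 472^2 = 222784 ≡ 409 (mod 593)
472^4 = (472^2)^2 ≡ 409^2 = 167281 ≡ 55 (mod 593)
472^8 = (472^4)^2 ≡ 55^2 = 3025 ≡ 60 (mod 593)
472^16 = (472^8)^2 ≡ 60^2 = 3600 ≡ 42 (mod 593)
472^32 = (472^16)^2 ≡ 42^2 = 1764 ≡ 578 (mod 593)
472^36 = 472^32 · 472^4 ≡ 578 · 55 ≡ 361 (mod 593).

361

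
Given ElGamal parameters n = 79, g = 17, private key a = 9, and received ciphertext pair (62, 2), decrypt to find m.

Shared mask s = c₁^a mod n = 62^9 mod 79.
62^1 ≡ 62 (mod 79)
62^2 = (62^1)^2 ≡ 62^2 = 3844 ≡ 52 (mod 79)
62^4 = (62^2)^2 ≡ 52^2 = 2704 ≡ 18 (mod 79)
62^8 = (62^4)^2 ≡ 18^2 = 324 ≡ 8 (mod 79)
62^9 = 62^8 · 62^1 ≡ 8 · 62 ≡ 22 (mod 79).
So s = 22; s⁻¹ ≡ 18 (mod 79).
m = c₂ · s⁻¹ mod 79 = 2 · 18 mod 79 = 36.

36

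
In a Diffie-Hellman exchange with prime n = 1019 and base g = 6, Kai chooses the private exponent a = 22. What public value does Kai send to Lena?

980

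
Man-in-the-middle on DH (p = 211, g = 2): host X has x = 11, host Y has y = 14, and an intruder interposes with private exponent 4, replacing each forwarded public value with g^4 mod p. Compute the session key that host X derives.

6

Host X receives an intruder's public value M = 2^4 mod 211 instead of the honest one.
2^1 ≡ 2 (mod 211)
2^2 = (2^1)^2 ≡ 2^2 = 4 ≡ 4 (mod 211)
2^4 = (2^2)^2 ≡ 4^2 = 16 ≡ 16 (mod 211)
So M = 16. Host X computes K = M^11 mod 211.
16^1 ≡ 16 (mod 211)
16^2 = (16^1)^2 ≡ 16^2 = 256 ≡ 45 (mod 211)
16^4 = (16^2)^2 ≡ 45^2 = 2025 ≡ 126 (mod 211)
16^8 = (16^4)^2 ≡ 126^2 = 15876 ≡ 51 (mod 211)
16^11 = 16^8 · 16^2 · 16^1 ≡ 51 · 45 · 16 ≡ 6 (mod 211).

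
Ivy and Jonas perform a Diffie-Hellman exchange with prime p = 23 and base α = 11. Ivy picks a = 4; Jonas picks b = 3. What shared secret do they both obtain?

Jonas sends B = α^b mod p = 11^3 mod 23.
11^1 ≡ 11 (mod 23)
11^2 = (11^1)^2 ≡ 11^2 = 121 ≡ 6 (mod 23)
11^3 = 11^2 · 11^1 ≡ 6 · 11 ≡ 20 (mod 23).
So B = 20. Ivy then computes K = B^a mod p = 20^4 mod 23.
20^1 ≡ 20 (mod 23)
20^2 = (20^1)^2 ≡ 20^2 = 400 ≡ 9 (mod 23)
20^4 = (20^2)^2 ≡ 9^2 = 81 ≡ 12 (mod 23)

12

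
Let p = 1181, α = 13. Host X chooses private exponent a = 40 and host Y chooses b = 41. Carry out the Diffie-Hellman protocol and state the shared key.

Host Y sends B = α^b mod p = 13^41 mod 1181.
13^1 ≡ 13 (mod 1181)
13^2 = (13^1)^2 ≡ 13^2 = 169 ≡ 169 (mod 1181)
13^4 = (13^2)^2 ≡ 169^2 = 28561 ≡ 217 (mod 1181)
13^8 = (13^4)^2 ≡ 217^2 = 47089 ≡ 1030 (mod 1181)
13^16 = (13^8)^2 ≡ 1030^2 = 1060900 ≡ 362 (mod 1181)
13^32 = (13^16)^2 ≡ 362^2 = 131044 ≡ 1134 (mod 1181)
13^41 = 13^32 · 13^8 · 13^1 ≡ 1134 · 1030 · 13 ≡ 143 (mod 1181).
So B = 143. Host X then computes K = B^a mod p = 143^40 mod 1181.
143^1 ≡ 143 (mod 1181)
143^2 = (143^1)^2 ≡ 143^2 = 20449 ≡ 372 (mod 1181)
143^4 = (143^2)^2 ≡ 372^2 = 138384 ≡ 207 (mod 1181)
143^8 = (143^4)^2 ≡ 207^2 = 42849 ≡ 333 (mod 1181)
143^16 = (143^8)^2 ≡ 333^2 = 110889 ≡ 1056 (mod 1181)
143^32 = (143^16)^2 ≡ 1056^2 = 1115136 ≡ 272 (mod 1181)
143^40 = 143^32 · 143^8 ≡ 272 · 333 ≡ 820 (mod 1181).

820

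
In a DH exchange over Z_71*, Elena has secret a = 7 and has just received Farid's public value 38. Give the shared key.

Shared key K = 38^7 mod 71.
38^1 ≡ 38 (mod 71)
38^2 = (38^1)^2 ≡ 38^2 = 1444 ≡ 24 (mod 71)
38^4 = (38^2)^2 ≡ 24^2 = 576 ≡ 8 (mod 71)
38^7 = 38^4 · 38^2 · 38^1 ≡ 8 · 24 · 38 ≡ 54 (mod 71).

54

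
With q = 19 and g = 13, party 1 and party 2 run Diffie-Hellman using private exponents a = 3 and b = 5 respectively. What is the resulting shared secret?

8

Party 2 sends B = g^b mod q = 13^5 mod 19.
13^1 ≡ 13 (mod 19)
13^2 = (13^1)^2 ≡ 13^2 = 169 ≡ 17 (mod 19)
13^4 = (13^2)^2 ≡ 17^2 = 289 ≡ 4 (mod 19)
13^5 = 13^4 · 13^1 ≡ 4 · 13 ≡ 14 (mod 19).
So B = 14. Party 1 then computes K = B^a mod q = 14^3 mod 19.
14^1 ≡ 14 (mod 19)
14^2 = (14^1)^2 ≡ 14^2 = 196 ≡ 6 (mod 19)
14^3 = 14^2 · 14^1 ≡ 6 · 14 ≡ 8 (mod 19).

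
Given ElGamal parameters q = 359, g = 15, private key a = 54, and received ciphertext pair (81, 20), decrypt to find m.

115

Shared mask s = c₁^a mod q = 81^54 mod 359.
81^1 ≡ 81 (mod 359)
81^2 = (81^1)^2 ≡ 81^2 = 6561 ≡ 99 (mod 359)
81^4 = (81^2)^2 ≡ 99^2 = 9801 ≡ 108 (mod 359)
81^8 = (81^4)^2 ≡ 108^2 = 11664 ≡ 176 (mod 359)
81^16 = (81^8)^2 ≡ 176^2 = 30976 ≡ 102 (mod 359)
81^32 = (81^16)^2 ≡ 102^2 = 10404 ≡ 352 (mod 359)
81^54 = 81^32 · 81^16 · 81^4 · 81^2 ≡ 352 · 102 · 108 · 99 ≡ 47 (mod 359).
So s = 47; s⁻¹ ≡ 275 (mod 359).
m = c₂ · s⁻¹ mod 359 = 20 · 275 mod 359 = 115.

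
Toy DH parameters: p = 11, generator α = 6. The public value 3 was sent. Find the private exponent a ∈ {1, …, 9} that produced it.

Try successive powers of 6 modulo 11:
6^1 ≡ 6
6^2 ≡ 3
Found: a = 2.

2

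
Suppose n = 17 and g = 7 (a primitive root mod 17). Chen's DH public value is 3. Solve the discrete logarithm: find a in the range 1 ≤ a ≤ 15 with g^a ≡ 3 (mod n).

3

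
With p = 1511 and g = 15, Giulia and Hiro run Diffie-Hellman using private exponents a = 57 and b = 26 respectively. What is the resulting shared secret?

659

Hiro sends B = g^b mod p = 15^26 mod 1511.
15^1 ≡ 15 (mod 1511)
15^2 = (15^1)^2 ≡ 15^2 = 225 ≡ 225 (mod 1511)
15^4 = (15^2)^2 ≡ 225^2 = 50625 ≡ 762 (mod 1511)
15^8 = (15^4)^2 ≡ 762^2 = 580644 ≡ 420 (mod 1511)
15^16 = (15^8)^2 ≡ 420^2 = 176400 ≡ 1124 (mod 1511)
15^26 = 15^16 · 15^8 · 15^2 ≡ 1124 · 420 · 225 ≡ 744 (mod 1511).
So B = 744. Giulia then computes K = B^a mod p = 744^57 mod 1511.
744^1 ≡ 744 (mod 1511)
744^2 = (744^1)^2 ≡ 744^2 = 553536 ≡ 510 (mod 1511)
744^4 = (744^2)^2 ≡ 510^2 = 260100 ≡ 208 (mod 1511)
744^8 = (744^4)^2 ≡ 208^2 = 43264 ≡ 956 (mod 1511)
744^16 = (744^8)^2 ≡ 956^2 = 913936 ≡ 1292 (mod 1511)
744^32 = (744^16)^2 ≡ 1292^2 = 1669264 ≡ 1120 (mod 1511)
744^57 = 744^32 · 744^16 · 744^8 · 744^1 ≡ 1120 · 1292 · 956 · 744 ≡ 659 (mod 1511).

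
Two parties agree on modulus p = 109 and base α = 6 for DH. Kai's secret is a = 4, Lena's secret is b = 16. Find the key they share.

Lena sends B = α^b mod p = 6^16 mod 109.
6^1 ≡ 6 (mod 109)
6^2 = (6^1)^2 ≡ 6^2 = 36 ≡ 36 (mod 109)
6^4 = (6^2)^2 ≡ 36^2 = 1296 ≡ 97 (mod 109)
6^8 = (6^4)^2 ≡ 97^2 = 9409 ≡ 35 (mod 109)
6^16 = (6^8)^2 ≡ 35^2 = 1225 ≡ 26 (mod 109)
So B = 26. Kai then computes K = B^a mod p = 26^4 mod 109.
26^1 ≡ 26 (mod 109)
26^2 = (26^1)^2 ≡ 26^2 = 676 ≡ 22 (mod 109)
26^4 = (26^2)^2 ≡ 22^2 = 484 ≡ 48 (mod 109)

48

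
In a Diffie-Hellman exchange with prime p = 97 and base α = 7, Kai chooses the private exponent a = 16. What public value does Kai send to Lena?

Public value = 7^16 mod 97.
7^1 ≡ 7 (mod 97)
7^2 = (7^1)^2 ≡ 7^2 = 49 ≡ 49 (mod 97)
7^4 = (7^2)^2 ≡ 49^2 = 2401 ≡ 73 (mod 97)
7^8 = (7^4)^2 ≡ 73^2 = 5329 ≡ 91 (mod 97)
7^16 = (7^8)^2 ≡ 91^2 = 8281 ≡ 36 (mod 97)

36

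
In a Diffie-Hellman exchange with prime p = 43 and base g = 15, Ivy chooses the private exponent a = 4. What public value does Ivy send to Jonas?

Public value = 15^4 (mod 43).
15^1 ≡ 15 (mod 43)
15^2 = (15^1)^2 ≡ 15^2 = 225 ≡ 10 (mod 43)
15^4 = (15^2)^2 ≡ 10^2 = 100 ≡ 14 (mod 43)

14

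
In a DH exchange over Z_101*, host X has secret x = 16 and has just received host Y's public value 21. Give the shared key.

25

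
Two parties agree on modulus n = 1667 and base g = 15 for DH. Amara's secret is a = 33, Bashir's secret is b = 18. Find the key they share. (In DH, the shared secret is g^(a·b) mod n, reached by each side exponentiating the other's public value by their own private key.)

92

Amara sends A = g^a mod n = 15^33 mod 1667.
15^1 ≡ 15 (mod 1667)
15^2 = (15^1)^2 ≡ 15^2 = 225 ≡ 225 (mod 1667)
15^4 = (15^2)^2 ≡ 225^2 = 50625 ≡ 615 (mod 1667)
15^8 = (15^4)^2 ≡ 615^2 = 378225 ≡ 1483 (mod 1667)
15^16 = (15^8)^2 ≡ 1483^2 = 2199289 ≡ 516 (mod 1667)
15^32 = (15^16)^2 ≡ 516^2 = 266256 ≡ 1203 (mod 1667)
15^33 = 15^32 · 15^1 ≡ 1203 · 15 ≡ 1375 (mod 1667).
So A = 1375. Bashir then computes K = A^b mod n = 1375^18 mod 1667.
1375^1 ≡ 1375 (mod 1667)
1375^2 = (1375^1)^2 ≡ 1375^2 = 1890625 ≡ 247 (mod 1667)
1375^4 = (1375^2)^2 ≡ 247^2 = 61009 ≡ 997 (mod 1667)
1375^8 = (1375^4)^2 ≡ 997^2 = 994009 ≡ 477 (mod 1667)
1375^16 = (1375^8)^2 ≡ 477^2 = 227529 ≡ 817 (mod 1667)
1375^18 = 1375^16 · 1375^2 ≡ 817 · 247 ≡ 92 (mod 1667).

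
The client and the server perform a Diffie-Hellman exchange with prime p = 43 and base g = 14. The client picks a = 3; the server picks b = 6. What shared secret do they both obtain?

The client sends A = g^a mod p = 14^3 mod 43.
14^1 ≡ 14 (mod 43)
14^2 = (14^1)^2 ≡ 14^2 = 196 ≡ 24 (mod 43)
14^3 = 14^2 · 14^1 ≡ 24 · 14 ≡ 35 (mod 43).
So A = 35. The server then computes K = A^b mod p = 35^6 mod 43.
35^1 ≡ 35 (mod 43)
35^2 = (35^1)^2 ≡ 35^2 = 1225 ≡ 21 (mod 43)
35^4 = (35^2)^2 ≡ 21^2 = 441 ≡ 11 (mod 43)
35^6 = 35^4 · 35^2 ≡ 11 · 21 ≡ 16 (mod 43).

16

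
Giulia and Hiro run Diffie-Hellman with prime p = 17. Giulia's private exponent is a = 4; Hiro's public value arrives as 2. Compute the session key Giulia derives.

Shared key K = 2^4 mod 17.
2^1 ≡ 2 (mod 17)
2^2 = (2^1)^2 ≡ 2^2 = 4 ≡ 4 (mod 17)
2^4 = (2^2)^2 ≡ 4^2 = 16 ≡ 16 (mod 17)

16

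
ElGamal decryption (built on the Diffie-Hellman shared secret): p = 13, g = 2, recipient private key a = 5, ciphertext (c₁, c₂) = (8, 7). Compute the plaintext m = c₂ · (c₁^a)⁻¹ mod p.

9

Shared mask s = c₁^a mod p = 8^5 mod 13.
8^1 ≡ 8 (mod 13)
8^2 = (8^1)^2 ≡ 8^2 = 64 ≡ 12 (mod 13)
8^4 = (8^2)^2 ≡ 12^2 = 144 ≡ 1 (mod 13)
8^5 = 8^4 · 8^1 ≡ 1 · 8 ≡ 8 (mod 13).
So s = 8; s⁻¹ ≡ 5 (mod 13).
m = c₂ · s⁻¹ mod 13 = 7 · 5 mod 13 = 9.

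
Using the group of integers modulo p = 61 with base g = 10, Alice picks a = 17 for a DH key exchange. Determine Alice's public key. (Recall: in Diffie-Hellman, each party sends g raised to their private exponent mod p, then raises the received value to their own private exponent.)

Public value = 10^{17} \pmod{61}.
10^1 ≡ 10 (mod 61)
10^2 = (10^1)^2 ≡ 10^2 = 100 ≡ 39 (mod 61)
10^4 = (10^2)^2 ≡ 39^2 = 1521 ≡ 57 (mod 61)
10^8 = (10^4)^2 ≡ 57^2 = 3249 ≡ 16 (mod 61)
10^16 = (10^8)^2 ≡ 16^2 = 256 ≡ 12 (mod 61)
10^17 = 10^16 · 10^1 ≡ 12 · 10 ≡ 59 (mod 61).

59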